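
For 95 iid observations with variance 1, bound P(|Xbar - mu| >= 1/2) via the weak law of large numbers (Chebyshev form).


Var(Xbar) = Var(X)/n = 1/95
Chebyshev: P(|Xbar-mu| >= 1/2) <= Var(Xbar)/(1/2)^2 = (1/95)/(1/4) = 4/95

4/95


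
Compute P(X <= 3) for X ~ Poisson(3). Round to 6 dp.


P(X<=3) = e^(-3)*3^0/0! + e^(-3)*3^1/1! + e^(-3)*3^2/2! + e^(-3)*3^3/3!
≈ 0.0497870684 + 0.1493612051 + 0.2240418077 + 0.2240418077
= 0.6472318889
≈ 0.647232

0.647232


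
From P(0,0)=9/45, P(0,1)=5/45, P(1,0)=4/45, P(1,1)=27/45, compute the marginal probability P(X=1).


P(X=1) = P(1,0)+P(1,1) = 4/45 + 27/45 = 31/45

31/45


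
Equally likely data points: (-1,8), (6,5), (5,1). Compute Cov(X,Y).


E[X]=10/3, E[Y]=14/3, E[XY]=9
Cov(X,Y) = E[XY] - E[X]E[Y] = 9 - 10/3*14/3 = -59/9

-59/9


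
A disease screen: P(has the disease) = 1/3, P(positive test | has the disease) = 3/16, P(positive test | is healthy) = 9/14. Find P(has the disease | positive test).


P(A) = P(A|B)P(B) + P(A|B')P(B') = 3/16*1/3 + 9/14*2/3 = 55/112
P(B|A) = P(A|B)P(B)/P(A) = (1/16)/(55/112) = 7/55

7/55


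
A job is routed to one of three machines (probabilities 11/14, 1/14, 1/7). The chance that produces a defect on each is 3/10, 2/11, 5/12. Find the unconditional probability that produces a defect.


P(A) = P(A|B1)P(B1) + P(A|B2)P(B2) + P(A|B3)P(B3)
= 3/10*11/14 + 2/11*1/14 + 5/12*1/7
= 33/140 + 1/77 + 5/84 = 356/1155

356/1155


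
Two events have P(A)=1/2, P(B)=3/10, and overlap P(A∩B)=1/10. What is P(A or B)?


P(A∪B) = P(A) + P(B) - P(A∩B)
= 1/2 + 3/10 - 1/10 = 7/10

7/10


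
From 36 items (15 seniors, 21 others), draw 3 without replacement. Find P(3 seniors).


P(X=3) = C(15,3)*C(21,0) / C(36,3)
= 455*1 / 7140
= 455/7140 = 13/204

13/204


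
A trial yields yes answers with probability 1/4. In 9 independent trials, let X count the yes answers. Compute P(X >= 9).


P(X>=9) = P(X=9)
= 1/262144
= 1/262144

1/262144


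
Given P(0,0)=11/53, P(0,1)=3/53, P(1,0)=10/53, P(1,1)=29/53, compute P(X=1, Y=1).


Read from table: P(X=1, Y=1) = 29/53

29/53


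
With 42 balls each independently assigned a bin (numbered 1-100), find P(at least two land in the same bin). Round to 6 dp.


P(all different) = prod((100-i)/100 for i=0..41) = 0.000040
P(at least one match) = 1 - 0.000040 = 0.999960

0.999960


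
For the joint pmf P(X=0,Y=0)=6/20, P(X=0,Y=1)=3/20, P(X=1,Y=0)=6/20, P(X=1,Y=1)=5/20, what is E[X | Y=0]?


P(Y=0) = 12/20
E[X|Y=0] = (0*6 + 1*6)/12 = 6/12 = 1/2

1/2


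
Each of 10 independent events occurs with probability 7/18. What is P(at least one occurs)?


P(at least one) = 1 - P(none)
P(none) = (1 - 7/18)^10 = (11/18)^10 = 25937424601/3570467226624
P(at least one) = 1 - 25937424601/3570467226624 = 3544529802023/3570467226624

3544529802023/3570467226624


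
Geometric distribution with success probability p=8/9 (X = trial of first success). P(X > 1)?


P(X > 1) = P(first 1 trials all fail) = (1-p)^1 = (1/9)^1 = 1/9

1/9


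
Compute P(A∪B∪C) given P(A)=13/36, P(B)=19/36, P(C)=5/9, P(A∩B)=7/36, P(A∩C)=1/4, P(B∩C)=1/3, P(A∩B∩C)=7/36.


P(A∪B∪C) = P(A)+P(B)+P(C) - P(AB)-P(AC)-P(BC) + P(ABC)
= 13/36+19/36+5/9 - 7/36-1/4-1/3 + 7/36
= 31/36

31/36


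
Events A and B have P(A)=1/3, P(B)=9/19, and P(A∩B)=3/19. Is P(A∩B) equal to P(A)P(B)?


P(A)*P(B) = 1/3*9/19 = 3/19
P(A∩B) = 3/19, which equals P(A)P(B), so independent

Yes, A and B are independent


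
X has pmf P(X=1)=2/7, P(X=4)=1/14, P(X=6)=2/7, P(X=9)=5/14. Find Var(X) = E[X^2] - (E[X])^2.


E[X] = 11/2, E[X^2] = 569/14
Var(X) = E[X^2] - (E[X])^2 = 569/14 - (11/2)^2 = 291/28

291/28


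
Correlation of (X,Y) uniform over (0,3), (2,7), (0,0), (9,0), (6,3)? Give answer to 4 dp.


Cov(X,Y) = -2.4400, Var(X) = 12.6400, Var(Y) = 6.6400
rho = Cov/(sqrt(VarX)*sqrt(VarY)) = -0.2663

-0.2663


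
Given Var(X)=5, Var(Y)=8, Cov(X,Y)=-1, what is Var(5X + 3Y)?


Var(5X + 3Y) = 5^2*Var(X) + 3^2*Var(Y) + 2*5*3*Cov(X,Y)
= 25*5 + 9*8 + 30*(-1)
= 125 + 72 - 30 = 167

167


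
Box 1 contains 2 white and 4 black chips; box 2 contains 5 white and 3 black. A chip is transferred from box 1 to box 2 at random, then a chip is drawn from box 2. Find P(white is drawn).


P(transfer white) = 2/6 = 1/3; P(transfer black) = 2/3
If white transferred: Urn II has 6 white of 9, so P(white|white moved) = 2/3
If black transferred: Urn II has 5 white of 9, so P(white|black moved) = 5/9
By total probability: P(white) = 1/3*2/3 + 2/3*5/9 = 16/27

16/27


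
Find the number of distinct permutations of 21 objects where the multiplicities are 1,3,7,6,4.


21! = 51090942171709440000
Denominator: 1!=1 * 3!=6 * 7!=5040 * 6!=720 * 4!=24
Coefficient = 51090942171709440000 / 522547200 = 97772875200

97772875200


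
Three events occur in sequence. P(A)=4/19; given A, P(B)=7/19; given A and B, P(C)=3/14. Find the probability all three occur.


P(A∩B∩C) = P(A) * P(B|A) * P(C|A∩B)
= 4/19 * 7/19 * 3/14
= 28/361 * 3/14 = 6/361

6/361


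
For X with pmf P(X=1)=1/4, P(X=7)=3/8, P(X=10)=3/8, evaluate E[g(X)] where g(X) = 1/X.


E[1/X] = sum(g(x)*P(x))
= 1*1/4 + 1/7*3/8 + 1/10*3/8
= 191/560

191/560


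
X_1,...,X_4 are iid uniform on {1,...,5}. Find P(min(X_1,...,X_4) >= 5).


P(min >= 5) = P(all X_i >= 5) = (P(X_1 >= 5))^4
= (1/5)^4 = 1/625

1/625


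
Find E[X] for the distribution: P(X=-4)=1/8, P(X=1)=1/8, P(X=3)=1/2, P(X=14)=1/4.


E[X] = sum(x * P(x))
= -4*1/8 + 1*1/8 + 3*1/2 + 14*1/4
= 37/8

37/8


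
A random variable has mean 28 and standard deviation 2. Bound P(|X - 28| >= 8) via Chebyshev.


k = 8/2 = 4
Chebyshev: P(|X-mu| >= k*sigma) <= 1/k^2 = 1/4^2 = 1/16

1/16


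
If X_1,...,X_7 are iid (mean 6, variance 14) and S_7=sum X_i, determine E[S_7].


E[S_n] = n*E[X_1] = 7*6 = 42

42


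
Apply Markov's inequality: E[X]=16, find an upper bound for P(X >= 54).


Markov: P(X >= a) <= E[X]/a
P(X >= 54) <= 16/54 = 8/27

8/27


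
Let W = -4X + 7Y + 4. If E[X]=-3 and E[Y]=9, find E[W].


E[-4X + 7Y + 4] = -4*E[X] + 7*E[Y] + 4
= (-4)*(-3) + (7)*(9) + (4)
= 12 + 63 + 4 = 79

79


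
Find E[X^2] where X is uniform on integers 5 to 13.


E[X^2] = (1/9) * sum(x^2 for x=5..13)
= 789/9 = 263/3

263/3


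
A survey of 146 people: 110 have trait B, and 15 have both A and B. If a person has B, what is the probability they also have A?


P(A|B) = P(A∩B)/P(B) = (15/146)/(110/146) = 15/110 = 3/22

3/22


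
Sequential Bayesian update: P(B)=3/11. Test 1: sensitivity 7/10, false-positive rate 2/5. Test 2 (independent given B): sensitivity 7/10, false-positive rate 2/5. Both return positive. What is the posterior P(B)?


After test 1: P(+) = 7/10*3/11 + 2/5*8/11 = 53/110
P(B|+) = (21/110)/(53/110) = 21/53
After test 2 (use post1 as new prior): P(+) = 7/10*21/53 + 2/5*32/53 = 55/106
P(B|+,+) = (147/530)/(55/106) = 147/275

147/275


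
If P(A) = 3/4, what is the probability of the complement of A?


P(A') = 1 - P(A) = 1 - 3/4 = 1/4

1/4


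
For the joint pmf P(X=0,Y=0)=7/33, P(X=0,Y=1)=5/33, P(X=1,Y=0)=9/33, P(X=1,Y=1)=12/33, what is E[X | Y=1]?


P(Y=1) = 17/33
E[X|Y=1] = (0*5 + 1*12)/17 = 12/17

12/17


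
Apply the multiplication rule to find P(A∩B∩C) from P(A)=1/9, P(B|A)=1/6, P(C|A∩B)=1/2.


P(A∩B∩C) = P(A) * P(B|A) * P(C|A∩B)
= 1/9 * 1/6 * 1/2
= 1/54 * 1/2 = 1/108

1/108


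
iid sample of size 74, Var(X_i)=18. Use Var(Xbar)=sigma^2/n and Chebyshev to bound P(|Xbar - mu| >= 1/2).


Var(Xbar) = Var(X)/n = 18/74
Chebyshev: P(|Xbar-mu| >= 1/2) <= Var(Xbar)/(1/2)^2 = (9/37)/(1/4) = 36/37

36/37


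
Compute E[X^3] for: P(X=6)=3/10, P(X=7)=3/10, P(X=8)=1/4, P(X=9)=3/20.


E[X^3] = sum(x^3 * P(x))
= 216*3/10 + 343*3/10 + 512*1/4 + 729*3/20
= 8101/20

8101/20


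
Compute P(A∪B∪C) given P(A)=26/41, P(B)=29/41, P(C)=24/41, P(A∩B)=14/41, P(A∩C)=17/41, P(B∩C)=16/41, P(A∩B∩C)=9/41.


P(A∪B∪C) = P(A)+P(B)+P(C) - P(AB)-P(AC)-P(BC) + P(ABC)
= 26/41+29/41+24/41 - 14/41-17/41-16/41 + 9/41
= 1

1


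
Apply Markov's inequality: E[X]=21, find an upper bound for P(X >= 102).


Markov: P(X >= a) <= E[X]/a
P(X >= 102) <= 21/102 = 7/34

7/34


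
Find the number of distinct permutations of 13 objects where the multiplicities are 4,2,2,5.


13! = 6227020800
Denominator: 4!=24 * 2!=2 * 2!=2 * 5!=120
Coefficient = 6227020800 / 11520 = 540540

540540


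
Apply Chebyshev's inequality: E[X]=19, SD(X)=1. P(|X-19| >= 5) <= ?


k = 5/1 = 5
Chebyshev: P(|X-mu| >= k*sigma) <= 1/k^2 = 1/5^2 = 1/25

1/25


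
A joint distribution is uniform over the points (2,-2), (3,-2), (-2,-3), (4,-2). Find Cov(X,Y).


E[X]=7/4, E[Y]=-9/4, E[XY]=-3
Cov(X,Y) = E[XY] - E[X]E[Y] = -3 - 7/4*-9/4 = 15/16

15/16


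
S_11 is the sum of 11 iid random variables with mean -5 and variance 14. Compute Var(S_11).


By independence, Var(S_n) = n*Var(X_1) = 11*14 = 154

154


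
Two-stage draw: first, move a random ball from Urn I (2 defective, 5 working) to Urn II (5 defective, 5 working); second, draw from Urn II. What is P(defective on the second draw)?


P(transfer defective) = 2/7; P(transfer working) = 5/7
If defective transferred: Urn II has 6 defective of 11, so P(defective|defective moved) = 6/11
If working transferred: Urn II has 5 defective of 11, so P(defective|working moved) = 5/11
By total probability: P(defective) = 2/7*6/11 + 5/7*5/11 = 37/77

37/77


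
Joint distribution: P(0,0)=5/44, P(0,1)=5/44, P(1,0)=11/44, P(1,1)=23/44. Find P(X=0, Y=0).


Read from table: P(X=0, Y=0) = 5/44

5/44


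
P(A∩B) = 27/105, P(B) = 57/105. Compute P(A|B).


P(A|B) = P(A∩B)/P(B) = (27/105)/(57/105) = 27/57 = 9/19

9/19


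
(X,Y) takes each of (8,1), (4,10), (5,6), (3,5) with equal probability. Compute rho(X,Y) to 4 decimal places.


Cov(X,Y) = -4.2500, Var(X) = 3.5000, Var(Y) = 10.2500
rho = Cov/(sqrt(VarX)*sqrt(VarY)) = -0.7096

-0.7096


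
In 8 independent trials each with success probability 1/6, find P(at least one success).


P(at least one) = 1 - P(none)
P(none) = (1 - 1/6)^8 = (5/6)^8 = 390625/1679616
P(at least one) = 1 - 390625/1679616 = 1288991/1679616

1288991/1679616


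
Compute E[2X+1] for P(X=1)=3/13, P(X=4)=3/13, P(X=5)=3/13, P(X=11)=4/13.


E[2X+1] = sum(g(x)*P(x))
= 3*3/13 + 9*3/13 + 11*3/13 + 23*4/13
= 161/13

161/13


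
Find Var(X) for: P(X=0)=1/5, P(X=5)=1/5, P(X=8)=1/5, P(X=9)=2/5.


E[X] = 31/5, E[X^2] = 251/5
Var(X) = E[X^2] - (E[X])^2 = 251/5 - (31/5)^2 = 294/25

294/25


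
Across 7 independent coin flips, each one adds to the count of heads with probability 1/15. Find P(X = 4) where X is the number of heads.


P(X=4) = C(7,4) * p^4 * (1-p)^3
= 35 * 1/50625 * 2744/3375
= 19208/34171875

19208/34171875


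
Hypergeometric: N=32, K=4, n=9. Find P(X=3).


P(X=3) = C(4,3)*C(28,6) / C(32,9)
= 4*376740 / 28048800
= 1506960/28048800 = 483/8990

483/8990


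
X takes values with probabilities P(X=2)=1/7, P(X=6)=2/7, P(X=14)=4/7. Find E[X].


E[X] = sum(x * P(x))
= 2*1/7 + 6*2/7 + 14*4/7
= 10

10


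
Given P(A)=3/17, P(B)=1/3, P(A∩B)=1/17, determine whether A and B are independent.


P(A)*P(B) = 3/17*1/3 = 1/17
P(A∩B) = 1/17, which equals P(A)P(B), so independent

Yes, A and B are independent


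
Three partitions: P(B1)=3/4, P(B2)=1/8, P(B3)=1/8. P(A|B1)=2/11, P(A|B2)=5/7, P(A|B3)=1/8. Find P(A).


P(A) = P(A|B1)P(B1) + P(A|B2)P(B2) + P(A|B3)P(B3)
= 2/11*3/4 + 5/7*1/8 + 1/8*1/8
= 3/22 + 5/56 + 1/64 = 1189/4928

1189/4928


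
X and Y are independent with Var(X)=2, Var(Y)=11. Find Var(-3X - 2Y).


Independence => Cov(X,Y)=0
Var(-3X - 2Y) = (-3)^2*Var(X) + (-2)^2*Var(Y)
= 9*2 + 4*11 = 62

62


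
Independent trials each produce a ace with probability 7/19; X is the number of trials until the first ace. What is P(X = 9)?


P(X=9) = (1-p)^8 * p = (12/19)^8 * 7/19
= 429981696/16983563041 * 7/19 = 3009871872/322687697779

3009871872/322687697779


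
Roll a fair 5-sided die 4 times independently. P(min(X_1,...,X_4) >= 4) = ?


P(min >= 4) = P(all X_i >= 4) = (P(X_1 >= 4))^4
= (2/5)^4 = 16/625

16/625


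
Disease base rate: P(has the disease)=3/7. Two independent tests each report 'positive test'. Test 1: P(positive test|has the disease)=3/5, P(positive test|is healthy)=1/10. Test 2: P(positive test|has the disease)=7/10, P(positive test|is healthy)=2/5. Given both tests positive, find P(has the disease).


After test 1: P(+) = 3/5*3/7 + 1/10*4/7 = 11/35
P(B|+) = (9/35)/(11/35) = 9/11
After test 2 (use post1 as new prior): P(+) = 7/10*9/11 + 2/5*2/11 = 71/110
P(B|+,+) = (63/110)/(71/110) = 63/71

63/71


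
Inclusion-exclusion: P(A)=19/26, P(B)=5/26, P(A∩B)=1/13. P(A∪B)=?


P(A∪B) = P(A) + P(B) - P(A∩B)
= 19/26 + 5/26 - 1/13 = 11/13

11/13


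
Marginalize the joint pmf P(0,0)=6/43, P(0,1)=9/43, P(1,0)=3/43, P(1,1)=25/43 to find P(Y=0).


P(Y=0) = P(0,0)+P(1,0) = 6/43 + 3/43 = 9/43

9/43


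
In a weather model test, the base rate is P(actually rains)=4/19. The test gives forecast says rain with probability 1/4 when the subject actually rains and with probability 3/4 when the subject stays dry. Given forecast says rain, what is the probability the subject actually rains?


P(A) = P(A|B)P(B) + P(A|B')P(B') = 1/4*4/19 + 3/4*15/19 = 49/76
P(B|A) = P(A|B)P(B)/P(A) = (1/19)/(49/76) = 4/49

4/49


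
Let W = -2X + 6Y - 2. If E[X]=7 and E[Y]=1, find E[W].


E[-2X + 6Y - 2] = -2*E[X] + 6*E[Y] - 2
= (-2)*(7) + (6)*(1) + (-2)
= -14 + 6 - 2 = -10

-10


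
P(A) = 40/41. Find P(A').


P(A') = 1 - P(A) = 1 - 40/41 = 1/41

1/41


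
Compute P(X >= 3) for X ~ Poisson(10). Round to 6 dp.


P(X>=3) = 1 - P(X<=2) = 1 - (e^(-10)*10^0/0! + e^(-10)*10^1/1! + e^(-10)*10^2/2!)
≈ 1 - (0.0000453999 + 0.0004539993 + 0.0022699965)
= 1 - 0.0027693957 = 0.9972306043
≈ 0.997231

0.997231


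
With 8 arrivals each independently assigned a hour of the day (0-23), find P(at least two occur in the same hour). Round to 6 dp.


P(all different) = prod((24-i)/24 for i=0..7) = 0.269399
P(at least one match) = 1 - 0.269399 = 0.730601

0.730601


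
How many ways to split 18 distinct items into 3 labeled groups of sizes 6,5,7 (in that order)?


18! = 6402373705728000
Denominator: 6!=720 * 5!=120 * 7!=5040
Coefficient = 6402373705728000 / 435456000 = 14702688

14702688


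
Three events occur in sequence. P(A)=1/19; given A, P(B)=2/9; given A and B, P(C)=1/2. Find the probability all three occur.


P(A∩B∩C) = P(A) * P(B|A) * P(C|A∩B)
= 1/19 * 2/9 * 1/2
= 2/171 * 1/2 = 1/171

1/171


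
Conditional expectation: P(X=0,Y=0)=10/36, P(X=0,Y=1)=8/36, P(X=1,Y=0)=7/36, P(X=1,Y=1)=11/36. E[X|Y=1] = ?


P(Y=1) = 19/36
E[X|Y=1] = (0*8 + 1*11)/19 = 11/19

11/19


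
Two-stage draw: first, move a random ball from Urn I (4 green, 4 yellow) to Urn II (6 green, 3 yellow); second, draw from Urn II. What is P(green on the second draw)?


P(transfer green) = 4/8 = 1/2; P(transfer yellow) = 1/2
If green transferred: Urn II has 7 green of 10, so P(green|green moved) = 7/10
If yellow transferred: Urn II has 6 green of 10, so P(green|yellow moved) = 3/5
By total probability: P(green) = 1/2*7/10 + 1/2*3/5 = 13/20

13/20


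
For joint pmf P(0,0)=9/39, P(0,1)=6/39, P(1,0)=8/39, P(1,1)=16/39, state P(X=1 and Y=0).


Read from table: P(X=1, Y=0) = 8/39

8/39


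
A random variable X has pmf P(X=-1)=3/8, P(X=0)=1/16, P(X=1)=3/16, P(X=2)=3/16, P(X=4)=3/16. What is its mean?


E[X] = sum(x * P(x))
= -1*3/8 + 0*1/16 + 1*3/16 + 2*3/16 + 4*3/16
= 15/16

15/16


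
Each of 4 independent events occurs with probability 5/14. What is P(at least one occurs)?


P(at least one) = 1 - P(none)
P(none) = (1 - 5/14)^4 = (9/14)^4 = 6561/38416
P(at least one) = 1 - 6561/38416 = 31855/38416

31855/38416


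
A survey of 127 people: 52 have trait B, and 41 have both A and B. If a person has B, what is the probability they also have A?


P(A|B) = P(A∩B)/P(B) = (41/127)/(52/127) = 41/52

41/52


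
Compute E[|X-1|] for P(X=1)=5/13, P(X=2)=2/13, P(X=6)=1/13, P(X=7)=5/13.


E[|X-1|] = sum(g(x)*P(x))
= 0*5/13 + 1*2/13 + 5*1/13 + 6*5/13
= 37/13

37/13


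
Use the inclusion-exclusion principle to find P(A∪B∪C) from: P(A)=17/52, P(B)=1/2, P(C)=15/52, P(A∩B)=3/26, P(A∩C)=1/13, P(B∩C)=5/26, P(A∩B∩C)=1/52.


P(A∪B∪C) = P(A)+P(B)+P(C) - P(AB)-P(AC)-P(BC) + P(ABC)
= 17/52+1/2+15/52 - 3/26-1/13-5/26 + 1/52
= 3/4

3/4


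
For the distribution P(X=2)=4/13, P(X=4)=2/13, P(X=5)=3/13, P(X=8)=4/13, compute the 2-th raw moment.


E[X^2] = sum(x^2 * P(x))
= 4*4/13 + 16*2/13 + 25*3/13 + 64*4/13
= 379/13

379/13


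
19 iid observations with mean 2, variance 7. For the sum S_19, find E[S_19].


E[S_n] = n*E[X_1] = 19*2 = 38

38


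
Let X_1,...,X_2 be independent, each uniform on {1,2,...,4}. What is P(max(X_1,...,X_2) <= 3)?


P(max <= 3) = P(all X_i <= 3) = (P(X_1 <= 3))^2
= (3/4)^2 = 9/16

9/16


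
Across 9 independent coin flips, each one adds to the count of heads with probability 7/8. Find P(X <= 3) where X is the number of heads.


P(X<=3) = P(X=0) + P(X=1) + P(X=2) + P(X=3)
= 1/134217728 + 63/134217728 + 441/33554432 + 7203/33554432
= 1915/8388608

1915/8388608


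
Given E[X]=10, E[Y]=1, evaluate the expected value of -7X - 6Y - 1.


E[-7X - 6Y - 1] = -7*E[X] - 6*E[Y] - 1
= (-7)*(10) + (-6)*(1) + (-1)
= -70 - 6 - 1 = -77

-77


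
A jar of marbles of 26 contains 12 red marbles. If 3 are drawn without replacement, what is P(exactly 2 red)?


P(X=2) = C(12,2)*C(14,1) / C(26,3)
= 66*14 / 2600
= 924/2600 = 231/650

231/650


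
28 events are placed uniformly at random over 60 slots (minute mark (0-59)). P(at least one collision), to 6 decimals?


P(all different) = prod((60-i)/60 for i=0..27) = 0.000515
P(at least one match) = 1 - 0.000515 = 0.999485

0.999485


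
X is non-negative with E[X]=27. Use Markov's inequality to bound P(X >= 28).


Markov: P(X >= a) <= E[X]/a
P(X >= 28) <= 27/28

27/28


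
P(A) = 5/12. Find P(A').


P(A') = 1 - P(A) = 1 - 5/12 = 7/12

7/12


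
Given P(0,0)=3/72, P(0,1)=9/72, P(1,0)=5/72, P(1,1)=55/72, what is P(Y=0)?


P(Y=0) = P(0,0)+P(1,0) = 3/72 + 5/72 = 8/72 = 1/9

1/9


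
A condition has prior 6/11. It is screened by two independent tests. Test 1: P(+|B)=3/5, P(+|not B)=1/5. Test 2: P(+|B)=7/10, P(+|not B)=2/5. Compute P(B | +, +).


After test 1: P(+) = 3/5*6/11 + 1/5*5/11 = 23/55
P(B|+) = (18/55)/(23/55) = 18/23
After test 2 (use post1 as new prior): P(+) = 7/10*18/23 + 2/5*5/23 = 73/115
P(B|+,+) = (63/115)/(73/115) = 63/73

63/73


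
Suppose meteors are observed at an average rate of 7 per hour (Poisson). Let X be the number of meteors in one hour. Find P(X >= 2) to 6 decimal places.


P(X>=2) = 1 - P(X<=1) = 1 - (e^(-7)*7^0/0! + e^(-7)*7^1/1!)
≈ 1 - (0.0009118820 + 0.0063831738)
= 1 - 0.0072950558 = 0.9927049442
≈ 0.992705

0.992705


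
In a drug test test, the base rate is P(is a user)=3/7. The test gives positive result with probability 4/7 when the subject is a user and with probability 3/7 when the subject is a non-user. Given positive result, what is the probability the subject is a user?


P(A) = P(A|B)P(B) + P(A|B')P(B') = 4/7*3/7 + 3/7*4/7 = 24/49
P(B|A) = P(A|B)P(B)/P(A) = (12/49)/(24/49) = 1/2

1/2


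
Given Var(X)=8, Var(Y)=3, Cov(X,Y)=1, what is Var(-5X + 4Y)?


Var(-5X + 4Y) = (-5)^2*Var(X) + 4^2*Var(Y) + 2*(-5)*4*Cov(X,Y)
= 25*8 + 16*3 - 40*1
= 200 + 48 - 40 = 208

208


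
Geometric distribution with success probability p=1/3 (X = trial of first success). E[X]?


For geometric (trials until first success), E[X] = 1/p = 1/(1/3) = 3

3


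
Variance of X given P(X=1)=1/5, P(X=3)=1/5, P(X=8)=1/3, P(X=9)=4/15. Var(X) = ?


E[X] = 88/15, E[X^2] = 674/15
Var(X) = E[X^2] - (E[X])^2 = 674/15 - (88/15)^2 = 2366/225

2366/225


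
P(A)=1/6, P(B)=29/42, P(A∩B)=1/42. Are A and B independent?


P(A)*P(B) = 1/6*29/42 = 29/252
P(A∩B) = 1/42 != 29/252, so not independent

No, A and B are not independent


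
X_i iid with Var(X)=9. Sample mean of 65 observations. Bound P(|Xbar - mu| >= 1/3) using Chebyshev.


Var(Xbar) = Var(X)/n = 9/65
Chebyshev: P(|Xbar-mu| >= 1/3) <= Var(Xbar)/(1/3)^2 = (9/65)/(1/9) = 81/65
Bound exceeds 1, so trivial bound: 1

1


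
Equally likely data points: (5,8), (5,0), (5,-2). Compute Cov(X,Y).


E[X]=5, E[Y]=2, E[XY]=10
Cov(X,Y) = E[XY] - E[X]E[Y] = 10 - 5*2 = 0

0


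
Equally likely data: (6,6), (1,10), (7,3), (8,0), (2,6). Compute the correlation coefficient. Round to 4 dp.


Cov(X,Y) = -8.2000, Var(X) = 7.7600, Var(Y) = 11.2000
rho = Cov/(sqrt(VarX)*sqrt(VarY)) = -0.8796

-0.8796


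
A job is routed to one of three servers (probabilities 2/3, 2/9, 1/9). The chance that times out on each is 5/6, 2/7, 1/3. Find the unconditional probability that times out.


P(A) = P(A|B1)P(B1) + P(A|B2)P(B2) + P(A|B3)P(B3)
= 5/6*2/3 + 2/7*2/9 + 1/3*1/9
= 5/9 + 4/63 + 1/27 = 124/189

124/189


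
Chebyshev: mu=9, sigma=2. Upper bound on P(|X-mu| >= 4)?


k = 4/2 = 2
Chebyshev: P(|X-mu| >= k*sigma) <= 1/k^2 = 1/2^2 = 1/4

1/4


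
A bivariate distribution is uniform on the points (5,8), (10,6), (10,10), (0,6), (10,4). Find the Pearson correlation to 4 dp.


Cov(X,Y) = 0.4000, Var(X) = 16.0000, Var(Y) = 4.1600
rho = Cov/(sqrt(VarX)*sqrt(VarY)) = 0.0490

0.0490


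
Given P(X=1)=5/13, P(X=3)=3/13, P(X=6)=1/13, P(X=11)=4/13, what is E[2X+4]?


E[2X+4] = sum(g(x)*P(x))
= 6*5/13 + 10*3/13 + 16*1/13 + 26*4/13
= 180/13

180/13


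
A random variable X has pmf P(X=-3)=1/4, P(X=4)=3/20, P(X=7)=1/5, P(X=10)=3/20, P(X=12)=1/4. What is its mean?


E[X] = sum(x * P(x))
= -3*1/4 + 4*3/20 + 7*1/5 + 10*3/20 + 12*1/4
= 23/4

23/4


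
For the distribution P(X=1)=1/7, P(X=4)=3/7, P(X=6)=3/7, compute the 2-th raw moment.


E[X^2] = sum(x^2 * P(x))
= 1*1/7 + 16*3/7 + 36*3/7
= 157/7

157/7


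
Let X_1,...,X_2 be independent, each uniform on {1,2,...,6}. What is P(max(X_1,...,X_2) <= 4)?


P(max <= 4) = P(all X_i <= 4) = (P(X_1 <= 4))^2
= (4/6)^2 = (2/3)^2 = 4/9

4/9


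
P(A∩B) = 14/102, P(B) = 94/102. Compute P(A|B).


P(A|B) = P(A∩B)/P(B) = (14/102)/(94/102) = 14/94 = 7/47

7/47


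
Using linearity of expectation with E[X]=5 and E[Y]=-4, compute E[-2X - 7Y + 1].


E[-2X - 7Y + 1] = -2*E[X] - 7*E[Y] + 1
= (-2)*(5) + (-7)*(-4) + (1)
= -10 + 28 + 1 = 19

19


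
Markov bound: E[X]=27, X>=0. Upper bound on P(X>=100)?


Markov: P(X >= a) <= E[X]/a
P(X >= 100) <= 27/100

27/100


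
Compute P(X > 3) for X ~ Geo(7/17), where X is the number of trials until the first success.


P(X > 3) = P(first 3 trials all fail) = (1-p)^3 = (10/17)^3 = 1000/4913

1000/4913


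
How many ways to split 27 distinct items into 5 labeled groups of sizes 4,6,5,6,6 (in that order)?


27! = 10888869450418352160768000000
Denominator: 4!=24 * 6!=720 * 5!=120 * 6!=720 * 6!=720
Coefficient = 10888869450418352160768000000 / 1074954240000 = 10129612075783200

10129612075783200


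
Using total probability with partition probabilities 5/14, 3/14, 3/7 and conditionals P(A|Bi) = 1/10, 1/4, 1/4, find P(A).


P(A) = P(A|B1)P(B1) + P(A|B2)P(B2) + P(A|B3)P(B3)
= 1/10*5/14 + 1/4*3/14 + 1/4*3/7
= 1/28 + 3/56 + 3/28 = 11/56

11/56


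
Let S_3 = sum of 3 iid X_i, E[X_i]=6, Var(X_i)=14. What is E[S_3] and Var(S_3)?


E[S_n] = n*mu = 3*6 = 18
Var(S_n) = n*sigma^2 = 3*14 = 42

E[S_3]=18, Var(S_3)=42


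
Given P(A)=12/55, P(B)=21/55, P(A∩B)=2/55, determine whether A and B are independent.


P(A)*P(B) = 12/55*21/55 = 252/3025
P(A∩B) = 2/55 != 252/3025, so not independent

No, A and B are not independent


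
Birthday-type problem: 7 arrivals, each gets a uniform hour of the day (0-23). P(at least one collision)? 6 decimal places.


P(all different) = prod((24-i)/24 for i=0..6) = 0.380328
P(at least one match) = 1 - 0.380328 = 0.619672

0.619672


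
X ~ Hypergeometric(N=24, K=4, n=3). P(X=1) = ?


P(X=1) = C(4,1)*C(20,2) / C(24,3)
= 4*190 / 2024
= 760/2024 = 95/253

95/253


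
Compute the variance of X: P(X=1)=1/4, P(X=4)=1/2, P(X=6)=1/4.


E[X] = 15/4, E[X^2] = 69/4
Var(X) = E[X^2] - (E[X])^2 = 69/4 - (15/4)^2 = 51/16

51/16


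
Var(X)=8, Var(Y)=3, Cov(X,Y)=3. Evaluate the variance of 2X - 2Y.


Var(2X - 2Y) = 2^2*Var(X) + (-2)^2*Var(Y) + 2*2*(-2)*Cov(X,Y)
= 4*8 + 4*3 - 8*3
= 32 + 12 - 24 = 20

20


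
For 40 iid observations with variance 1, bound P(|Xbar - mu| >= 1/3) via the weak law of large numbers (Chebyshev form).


Var(Xbar) = Var(X)/n = 1/40
Chebyshev: P(|Xbar-mu| >= 1/3) <= Var(Xbar)/(1/3)^2 = (1/40)/(1/9) = 9/40

9/40


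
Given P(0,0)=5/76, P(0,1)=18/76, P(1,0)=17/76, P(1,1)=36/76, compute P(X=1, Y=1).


Read from table: P(X=1, Y=1) = 36/76 = 9/19

9/19


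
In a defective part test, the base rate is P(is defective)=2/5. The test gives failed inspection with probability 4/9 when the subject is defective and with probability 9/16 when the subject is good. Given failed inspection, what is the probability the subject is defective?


P(A) = P(A|B)P(B) + P(A|B')P(B') = 4/9*2/5 + 9/16*3/5 = 371/720
P(B|A) = P(A|B)P(B)/P(A) = (8/45)/(371/720) = 128/371

128/371


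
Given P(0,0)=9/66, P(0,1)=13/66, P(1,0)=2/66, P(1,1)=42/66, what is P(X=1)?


P(X=1) = P(1,0)+P(1,1) = 2/66 + 42/66 = 44/66 = 2/3

2/3


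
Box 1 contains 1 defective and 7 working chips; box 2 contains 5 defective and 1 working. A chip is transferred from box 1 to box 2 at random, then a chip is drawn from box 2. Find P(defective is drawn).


P(transfer defective) = 1/8; P(transfer working) = 7/8
If defective transferred: Urn II has 6 defective of 7, so P(defective|defective moved) = 6/7
If working transferred: Urn II has 5 defective of 7, so P(defective|working moved) = 5/7
By total probability: P(defective) = 1/8*6/7 + 7/8*5/7 = 41/56

41/56


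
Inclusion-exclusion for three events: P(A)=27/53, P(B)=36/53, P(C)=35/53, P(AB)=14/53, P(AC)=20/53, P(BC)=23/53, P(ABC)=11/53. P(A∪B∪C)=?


P(A∪B∪C) = P(A)+P(B)+P(C) - P(AB)-P(AC)-P(BC) + P(ABC)
= 27/53+36/53+35/53 - 14/53-20/53-23/53 + 11/53
= 52/53

52/53


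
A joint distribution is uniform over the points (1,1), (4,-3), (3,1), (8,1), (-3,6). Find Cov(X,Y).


E[X]=13/5, E[Y]=6/5, E[XY]=-18/5
Cov(X,Y) = E[XY] - E[X]E[Y] = -18/5 - 13/5*6/5 = -168/25

-168/25


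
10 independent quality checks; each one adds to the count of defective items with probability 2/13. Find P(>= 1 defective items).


P(at least one) = 1 - P(none)
P(none) = (1 - 2/13)^10 = (11/13)^10 = 25937424601/137858491849
P(at least one) = 1 - 25937424601/137858491849 = 111921067248/137858491849

111921067248/137858491849


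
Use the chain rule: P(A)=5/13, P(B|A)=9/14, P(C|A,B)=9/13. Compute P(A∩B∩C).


P(A∩B∩C) = P(A) * P(B|A) * P(C|A∩B)
= 5/13 * 9/14 * 9/13
= 45/182 * 9/13 = 405/2366

405/2366


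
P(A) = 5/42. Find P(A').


P(A') = 1 - P(A) = 1 - 5/42 = 37/42

37/42


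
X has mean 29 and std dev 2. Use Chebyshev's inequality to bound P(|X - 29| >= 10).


k = 10/2 = 5
Chebyshev: P(|X-mu| >= k*sigma) <= 1/k^2 = 1/5^2 = 1/25

1/25


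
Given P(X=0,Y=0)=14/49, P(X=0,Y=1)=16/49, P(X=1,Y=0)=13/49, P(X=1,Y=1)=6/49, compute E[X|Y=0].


P(Y=0) = 27/49
E[X|Y=0] = (0*14 + 1*13)/27 = 13/27

13/27


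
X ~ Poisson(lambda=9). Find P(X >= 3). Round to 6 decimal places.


P(X>=3) = 1 - P(X<=2) = 1 - (e^(-9)*9^0/0! + e^(-9)*9^1/1! + e^(-9)*9^2/2!)
≈ 1 - (0.0001234098 + 0.0011106882 + 0.0049980971)
= 1 - 0.0062321951 = 0.9937678049
≈ 0.993768

0.993768


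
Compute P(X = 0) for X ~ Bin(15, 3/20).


P(X=0) = C(15,0) * p^0 * (1-p)^15
= 1 * 1 * 2862423051509815793/32768000000000000000
= 2862423051509815793/32768000000000000000

2862423051509815793/32768000000000000000


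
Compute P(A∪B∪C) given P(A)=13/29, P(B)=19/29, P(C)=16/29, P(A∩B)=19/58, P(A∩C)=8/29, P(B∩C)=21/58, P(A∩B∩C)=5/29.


P(A∪B∪C) = P(A)+P(B)+P(C) - P(AB)-P(AC)-P(BC) + P(ABC)
= 13/29+19/29+16/29 - 19/58-8/29-21/58 + 5/29
= 25/29

25/29


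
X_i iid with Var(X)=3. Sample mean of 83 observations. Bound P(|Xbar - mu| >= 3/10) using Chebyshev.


Var(Xbar) = Var(X)/n = 3/83
Chebyshev: P(|Xbar-mu| >= 3/10) <= Var(Xbar)/(3/10)^2 = (3/83)/(9/100) = 100/249

100/249


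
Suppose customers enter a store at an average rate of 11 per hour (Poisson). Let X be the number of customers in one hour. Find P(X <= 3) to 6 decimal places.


P(X<=3) = e^(-11)*11^0/0! + e^(-11)*11^1/1! + e^(-11)*11^2/2! + e^(-11)*11^3/3!
≈ 0.0000167017 + 0.0001837187 + 0.0010104529 + 0.0037049940
= 0.0049158673
≈ 0.004916

0.004916


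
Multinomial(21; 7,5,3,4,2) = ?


21! = 51090942171709440000
Denominator: 7!=5040 * 5!=120 * 3!=6 * 4!=24 * 2!=2
Coefficient = 51090942171709440000 / 174182400 = 293318625600

293318625600


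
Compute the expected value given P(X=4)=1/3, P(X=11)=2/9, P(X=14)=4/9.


E[X] = sum(x * P(x))
= 4*1/3 + 11*2/9 + 14*4/9
= 10

10


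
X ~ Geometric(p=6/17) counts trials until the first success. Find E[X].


For geometric (trials until first success), E[X] = 1/p = 1/(6/17) = 17/6

17/6


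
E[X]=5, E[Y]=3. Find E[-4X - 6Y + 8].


E[-4X - 6Y + 8] = -4*E[X] - 6*E[Y] + 8
= (-4)*(5) + (-6)*(3) + (8)
= -20 - 18 + 8 = -30

-30


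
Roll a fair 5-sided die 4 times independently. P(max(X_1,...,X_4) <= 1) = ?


P(max <= 1) = P(all X_i <= 1) = (P(X_1 <= 1))^4
= (1/5)^4 = 1/625

1/625


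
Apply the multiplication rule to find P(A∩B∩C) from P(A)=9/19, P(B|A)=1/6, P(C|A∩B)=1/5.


P(A∩B∩C) = P(A) * P(B|A) * P(C|A∩B)
= 9/19 * 1/6 * 1/5
= 3/38 * 1/5 = 3/190

3/190


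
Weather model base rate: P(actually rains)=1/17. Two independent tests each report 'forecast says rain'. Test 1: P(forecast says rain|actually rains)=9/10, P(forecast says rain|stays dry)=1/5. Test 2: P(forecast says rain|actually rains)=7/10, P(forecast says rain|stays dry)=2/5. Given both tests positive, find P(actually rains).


After test 1: P(+) = 9/10*1/17 + 1/5*16/17 = 41/170
P(B|+) = (9/170)/(41/170) = 9/41
After test 2 (use post1 as new prior): P(+) = 7/10*9/41 + 2/5*32/41 = 191/410
P(B|+,+) = (63/410)/(191/410) = 63/191

63/191


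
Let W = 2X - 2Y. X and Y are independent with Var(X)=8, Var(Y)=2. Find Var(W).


Independence => Cov(X,Y)=0
Var(2X - 2Y) = 2^2*Var(X) + (-2)^2*Var(Y)
= 4*8 + 4*2 = 40

40


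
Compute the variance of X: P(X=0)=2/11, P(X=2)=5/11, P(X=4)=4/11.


E[X] = 26/11, E[X^2] = 84/11
Var(X) = E[X^2] - (E[X])^2 = 84/11 - (26/11)^2 = 248/121

248/121


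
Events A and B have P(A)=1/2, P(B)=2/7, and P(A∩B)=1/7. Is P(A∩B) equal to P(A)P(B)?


P(A)*P(B) = 1/2*2/7 = 1/7
P(A∩B) = 1/7, which equals P(A)P(B), so independent

Yes, A and B are independent


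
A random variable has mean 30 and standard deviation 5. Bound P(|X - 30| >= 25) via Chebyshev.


k = 25/5 = 5
Chebyshev: P(|X-mu| >= k*sigma) <= 1/k^2 = 1/5^2 = 1/25

1/25


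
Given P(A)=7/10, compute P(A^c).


P(A') = 1 - P(A) = 1 - 7/10 = 3/10

3/10


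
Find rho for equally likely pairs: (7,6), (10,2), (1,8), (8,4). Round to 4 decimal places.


Cov(X,Y) = -7.0000, Var(X) = 11.2500, Var(Y) = 5.0000
rho = Cov/(sqrt(VarX)*sqrt(VarY)) = -0.9333

-0.9333


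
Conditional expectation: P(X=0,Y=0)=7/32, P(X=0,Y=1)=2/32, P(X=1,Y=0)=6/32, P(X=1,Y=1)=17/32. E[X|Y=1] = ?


P(Y=1) = 19/32
E[X|Y=1] = (0*2 + 1*17)/19 = 17/19

17/19


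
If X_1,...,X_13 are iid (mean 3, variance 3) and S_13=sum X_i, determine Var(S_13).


By independence, Var(S_n) = n*Var(X_1) = 13*3 = 39

39


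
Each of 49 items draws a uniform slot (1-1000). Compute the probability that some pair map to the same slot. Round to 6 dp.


P(all different) = prod((1000-i)/1000 for i=0..48) = 0.302557
P(at least one match) = 1 - 0.302557 = 0.697443

0.697443


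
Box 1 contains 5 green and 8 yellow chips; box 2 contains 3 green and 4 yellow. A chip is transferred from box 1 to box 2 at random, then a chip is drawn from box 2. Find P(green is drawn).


P(transfer green) = 5/13; P(transfer yellow) = 8/13
If green transferred: Urn II has 4 green of 8, so P(green|green moved) = 1/2
If yellow transferred: Urn II has 3 green of 8, so P(green|yellow moved) = 3/8
By total probability: P(green) = 5/13*1/2 + 8/13*3/8 = 11/26

11/26


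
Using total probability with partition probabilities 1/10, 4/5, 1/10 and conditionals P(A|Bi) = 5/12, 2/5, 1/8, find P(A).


P(A) = P(A|B1)P(B1) + P(A|B2)P(B2) + P(A|B3)P(B3)
= 5/12*1/10 + 2/5*4/5 + 1/8*1/10
= 1/24 + 8/25 + 1/80 = 449/1200

449/1200


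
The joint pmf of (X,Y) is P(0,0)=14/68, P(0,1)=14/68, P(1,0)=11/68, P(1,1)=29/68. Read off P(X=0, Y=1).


Read from table: P(X=0, Y=1) = 14/68 = 7/34

7/34


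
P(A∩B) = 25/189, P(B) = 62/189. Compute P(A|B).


P(A|B) = P(A∩B)/P(B) = (25/189)/(62/189) = 25/62

25/62


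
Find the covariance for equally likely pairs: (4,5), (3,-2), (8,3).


E[X]=5, E[Y]=2, E[XY]=38/3
Cov(X,Y) = E[XY] - E[X]E[Y] = 38/3 - 5*2 = 8/3

8/3


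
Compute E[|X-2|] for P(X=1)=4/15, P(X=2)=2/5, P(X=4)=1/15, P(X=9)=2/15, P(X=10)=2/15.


E[|X-2|] = sum(g(x)*P(x))
= 1*4/15 + 0*2/5 + 2*1/15 + 7*2/15 + 8*2/15
= 12/5

12/5


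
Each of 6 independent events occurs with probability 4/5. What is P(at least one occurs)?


P(at least one) = 1 - P(none)
P(none) = (1 - 4/5)^6 = (1/5)^6 = 1/15625
P(at least one) = 1 - 1/15625 = 15624/15625

15624/15625


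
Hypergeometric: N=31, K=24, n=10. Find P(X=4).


P(X=4) = C(24,4)*C(7,6) / C(31,10)
= 10626*7 / 44352165
= 74382/44352165 = 98/58435

98/58435


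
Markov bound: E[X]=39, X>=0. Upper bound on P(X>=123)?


Markov: P(X >= a) <= E[X]/a
P(X >= 123) <= 39/123 = 13/41

13/41


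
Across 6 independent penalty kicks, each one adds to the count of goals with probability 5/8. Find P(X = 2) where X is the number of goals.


P(X=2) = C(6,2) * p^2 * (1-p)^4
= 15 * 25/64 * 81/4096
= 30375/262144

30375/262144


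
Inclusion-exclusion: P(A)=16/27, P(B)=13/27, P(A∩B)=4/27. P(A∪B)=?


P(A∪B) = P(A) + P(B) - P(A∩B)
= 16/27 + 13/27 - 4/27 = 25/27

25/27


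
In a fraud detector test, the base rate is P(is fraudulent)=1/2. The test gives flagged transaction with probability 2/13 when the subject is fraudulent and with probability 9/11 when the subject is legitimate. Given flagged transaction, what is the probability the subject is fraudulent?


P(A) = P(A|B)P(B) + P(A|B')P(B') = 2/13*1/2 + 9/11*1/2 = 139/286
P(B|A) = P(A|B)P(B)/P(A) = (1/13)/(139/286) = 22/139

22/139


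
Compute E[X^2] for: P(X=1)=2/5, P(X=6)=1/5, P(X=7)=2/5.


E[X^2] = sum(x^2 * P(x))
= 1*2/5 + 36*1/5 + 49*2/5
= 136/5

136/5


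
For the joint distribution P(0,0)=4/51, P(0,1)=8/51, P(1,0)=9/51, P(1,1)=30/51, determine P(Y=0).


P(Y=0) = P(0,0)+P(1,0) = 4/51 + 9/51 = 13/51

13/51


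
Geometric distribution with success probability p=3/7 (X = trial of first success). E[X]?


For geometric (trials until first success), E[X] = 1/p = 1/(3/7) = 7/3

7/3


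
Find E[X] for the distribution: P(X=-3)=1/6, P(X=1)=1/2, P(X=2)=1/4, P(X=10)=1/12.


E[X] = sum(x * P(x))
= -3*1/6 + 1*1/2 + 2*1/4 + 10*1/12
= 4/3

4/3


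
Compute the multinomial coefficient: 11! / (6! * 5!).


11! = 39916800
Denominator: 6!=720 * 5!=120
Coefficient = 39916800 / 86400 = 462

462


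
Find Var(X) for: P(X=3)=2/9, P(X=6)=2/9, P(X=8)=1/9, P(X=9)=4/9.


E[X] = 62/9, E[X^2] = 478/9
Var(X) = E[X^2] - (E[X])^2 = 478/9 - (62/9)^2 = 458/81

458/81


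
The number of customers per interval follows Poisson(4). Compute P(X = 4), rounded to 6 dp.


P(X=4) = e^(-4) * 4^4 / 4!
≈ 0.01831563889 * 256 / 24
≈ 0.195367

0.195367


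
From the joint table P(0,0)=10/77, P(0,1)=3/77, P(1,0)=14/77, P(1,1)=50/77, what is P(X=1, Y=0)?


Read from table: P(X=1, Y=0) = 14/77 = 2/11

2/11


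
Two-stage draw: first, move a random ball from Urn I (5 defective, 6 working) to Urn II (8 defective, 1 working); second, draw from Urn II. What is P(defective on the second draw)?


P(transfer defective) = 5/11; P(transfer working) = 6/11
If defective transferred: Urn II has 9 defective of 10, so P(defective|defective moved) = 9/10
If working transferred: Urn II has 8 defective of 10, so P(defective|working moved) = 4/5
By total probability: P(defective) = 5/11*9/10 + 6/11*4/5 = 93/110

93/110


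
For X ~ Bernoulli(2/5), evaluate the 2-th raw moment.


For Bernoulli: X in {0,1}
E[X^2] = 0^2*(1-2/5) + 1^2*2/5 = 2/5

2/5


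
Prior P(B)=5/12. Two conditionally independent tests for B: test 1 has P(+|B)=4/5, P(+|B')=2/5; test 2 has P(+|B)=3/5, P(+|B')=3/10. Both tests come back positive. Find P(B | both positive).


After test 1: P(+) = 4/5*5/12 + 2/5*7/12 = 17/30
P(B|+) = (1/3)/(17/30) = 10/17
After test 2 (use post1 as new prior): P(+) = 3/5*10/17 + 3/10*7/17 = 81/170
P(B|+,+) = (6/17)/(81/170) = 20/27

20/27


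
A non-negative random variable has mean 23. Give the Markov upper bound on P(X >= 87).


Markov: P(X >= a) <= E[X]/a
P(X >= 87) <= 23/87

23/87


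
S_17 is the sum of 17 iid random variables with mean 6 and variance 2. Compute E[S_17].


E[S_n] = n*E[X_1] = 17*6 = 102

102


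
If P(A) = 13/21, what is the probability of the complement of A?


P(A') = 1 - P(A) = 1 - 13/21 = 8/21

8/21


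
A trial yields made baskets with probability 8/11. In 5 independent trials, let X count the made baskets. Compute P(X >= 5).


P(X>=5) = P(X=5)
= 32768/161051
= 32768/161051

32768/161051


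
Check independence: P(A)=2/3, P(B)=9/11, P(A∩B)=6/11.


P(A)*P(B) = 2/3*9/11 = 6/11
P(A∩B) = 6/11, which equals P(A)P(B), so independent

Yes, A and B are independent


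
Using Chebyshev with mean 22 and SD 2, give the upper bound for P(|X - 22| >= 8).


k = 8/2 = 4
Chebyshev: P(|X-mu| >= k*sigma) <= 1/k^2 = 1/4^2 = 1/16

1/16


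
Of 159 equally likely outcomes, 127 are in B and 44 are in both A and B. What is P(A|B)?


P(A|B) = P(A∩B)/P(B) = (44/159)/(127/159) = 44/127

44/127


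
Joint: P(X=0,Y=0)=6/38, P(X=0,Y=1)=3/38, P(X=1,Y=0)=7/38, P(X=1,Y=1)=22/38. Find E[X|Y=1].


P(Y=1) = 25/38
E[X|Y=1] = (0*3 + 1*22)/25 = 22/25

22/25


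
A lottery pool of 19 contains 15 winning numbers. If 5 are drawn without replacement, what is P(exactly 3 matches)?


P(X=3) = C(15,3)*C(4,2) / C(19,5)
= 455*6 / 11628
= 2730/11628 = 455/1938

455/1938


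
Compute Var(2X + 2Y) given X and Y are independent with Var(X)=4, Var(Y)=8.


Independence => Cov(X,Y)=0
Var(2X + 2Y) = 2^2*Var(X) + 2^2*Var(Y)
= 4*4 + 4*8 = 48

48


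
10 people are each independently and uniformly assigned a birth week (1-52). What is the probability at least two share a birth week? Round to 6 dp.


P(all different) = prod((52-i)/52 for i=0..9) = 0.397134
P(at least one match) = 1 - 0.397134 = 0.602866

0.602866


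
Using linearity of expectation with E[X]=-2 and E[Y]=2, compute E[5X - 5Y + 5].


E[5X - 5Y + 5] = 5*E[X] - 5*E[Y] + 5
= (5)*(-2) + (-5)*(2) + (5)
= -10 - 10 + 5 = -15

-15


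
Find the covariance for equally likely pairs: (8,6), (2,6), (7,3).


E[X]=17/3, E[Y]=5, E[XY]=27
Cov(X,Y) = E[XY] - E[X]E[Y] = 27 - 17/3*5 = -4/3

-4/3


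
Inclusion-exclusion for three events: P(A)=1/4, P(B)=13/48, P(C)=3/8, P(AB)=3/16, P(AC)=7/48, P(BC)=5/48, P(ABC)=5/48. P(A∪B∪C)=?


P(A∪B∪C) = P(A)+P(B)+P(C) - P(AB)-P(AC)-P(BC) + P(ABC)
= 1/4+13/48+3/8 - 3/16-7/48-5/48 + 5/48
= 9/16

9/16


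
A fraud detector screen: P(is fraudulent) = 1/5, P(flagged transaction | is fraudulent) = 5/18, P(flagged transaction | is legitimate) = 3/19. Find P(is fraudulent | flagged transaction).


P(A) = P(A|B)P(B) + P(A|B')P(B') = 5/18*1/5 + 3/19*4/5 = 311/1710
P(B|A) = P(A|B)P(B)/P(A) = (1/18)/(311/1710) = 95/311

95/311
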